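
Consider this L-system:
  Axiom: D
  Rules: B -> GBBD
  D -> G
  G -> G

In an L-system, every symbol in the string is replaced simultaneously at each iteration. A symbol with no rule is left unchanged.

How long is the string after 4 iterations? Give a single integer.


Step 0: length = 1
Step 1: length = 1
Step 2: length = 1
Step 3: length = 1
Step 4: length = 1

Answer: 1


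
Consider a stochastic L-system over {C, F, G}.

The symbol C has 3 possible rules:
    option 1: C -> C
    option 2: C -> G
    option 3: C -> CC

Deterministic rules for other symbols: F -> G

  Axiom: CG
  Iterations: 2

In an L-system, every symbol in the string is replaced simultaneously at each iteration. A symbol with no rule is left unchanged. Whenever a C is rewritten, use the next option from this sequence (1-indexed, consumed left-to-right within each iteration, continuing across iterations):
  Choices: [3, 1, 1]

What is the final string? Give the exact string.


Answer: CCG

Derivation:
Step 0: CG
Step 1: CCG  (used choices [3])
Step 2: CCG  (used choices [1, 1])


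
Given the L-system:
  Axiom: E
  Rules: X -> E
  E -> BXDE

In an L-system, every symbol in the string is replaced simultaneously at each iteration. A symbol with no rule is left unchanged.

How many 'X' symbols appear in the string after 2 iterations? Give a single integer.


Step 0: E  (0 'X')
Step 1: BXDE  (1 'X')
Step 2: BEDBXDE  (1 'X')

Answer: 1


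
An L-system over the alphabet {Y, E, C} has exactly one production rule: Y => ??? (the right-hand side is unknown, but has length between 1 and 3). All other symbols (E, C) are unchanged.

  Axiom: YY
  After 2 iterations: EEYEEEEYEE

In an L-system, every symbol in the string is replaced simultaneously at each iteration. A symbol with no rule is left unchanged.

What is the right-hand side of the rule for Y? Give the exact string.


Answer: EYE

Derivation:
Trying Y => EYE:
  Step 0: YY
  Step 1: EYEEYE
  Step 2: EEYEEEEYEE
Matches the given result.


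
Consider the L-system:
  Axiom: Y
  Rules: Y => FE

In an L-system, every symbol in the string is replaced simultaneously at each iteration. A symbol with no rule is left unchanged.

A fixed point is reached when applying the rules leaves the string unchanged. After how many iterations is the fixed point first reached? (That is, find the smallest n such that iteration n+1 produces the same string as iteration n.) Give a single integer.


Step 0: Y
Step 1: FE
Step 2: FE  (unchanged — fixed point at step 1)

Answer: 1


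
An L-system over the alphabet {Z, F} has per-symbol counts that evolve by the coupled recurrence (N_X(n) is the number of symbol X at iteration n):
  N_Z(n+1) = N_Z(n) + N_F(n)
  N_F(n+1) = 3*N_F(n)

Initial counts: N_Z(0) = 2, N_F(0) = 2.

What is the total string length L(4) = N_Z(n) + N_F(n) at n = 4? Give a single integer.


Answer: 244

Derivation:
Step 0: N_Z=2, N_F=2, L=4
Step 1: N_Z=4, N_F=6, L=10
Step 2: N_Z=10, N_F=18, L=28
Step 3: N_Z=28, N_F=54, L=82
Step 4: N_Z=82, N_F=162, L=244


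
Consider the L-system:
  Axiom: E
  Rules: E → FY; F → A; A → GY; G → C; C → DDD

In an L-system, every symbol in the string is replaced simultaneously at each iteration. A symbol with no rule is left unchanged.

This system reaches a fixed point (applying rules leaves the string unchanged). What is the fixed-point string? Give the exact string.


Step 0: E
Step 1: FY
Step 2: AY
Step 3: GYY
Step 4: CYY
Step 5: DDDYY
Step 6: DDDYY  (unchanged — fixed point at step 5)

Answer: DDDYY


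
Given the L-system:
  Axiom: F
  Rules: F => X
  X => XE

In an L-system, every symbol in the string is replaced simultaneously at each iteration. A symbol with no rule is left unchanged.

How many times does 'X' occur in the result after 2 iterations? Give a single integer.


Answer: 1

Derivation:
Step 0: F  (0 'X')
Step 1: X  (1 'X')
Step 2: XE  (1 'X')


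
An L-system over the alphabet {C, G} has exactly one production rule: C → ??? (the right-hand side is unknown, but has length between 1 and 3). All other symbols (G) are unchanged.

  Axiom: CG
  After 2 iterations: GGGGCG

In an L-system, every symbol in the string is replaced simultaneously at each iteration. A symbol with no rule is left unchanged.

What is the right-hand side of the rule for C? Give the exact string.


Answer: GGC

Derivation:
Trying C → GGC:
  Step 0: CG
  Step 1: GGCG
  Step 2: GGGGCG
Matches the given result.


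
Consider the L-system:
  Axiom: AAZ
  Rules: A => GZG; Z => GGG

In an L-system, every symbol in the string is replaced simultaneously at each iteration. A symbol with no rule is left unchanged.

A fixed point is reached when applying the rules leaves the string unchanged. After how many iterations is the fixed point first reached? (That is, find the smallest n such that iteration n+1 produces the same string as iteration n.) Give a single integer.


Step 0: AAZ
Step 1: GZGGZGGGG
Step 2: GGGGGGGGGGGGG
Step 3: GGGGGGGGGGGGG  (unchanged — fixed point at step 2)

Answer: 2


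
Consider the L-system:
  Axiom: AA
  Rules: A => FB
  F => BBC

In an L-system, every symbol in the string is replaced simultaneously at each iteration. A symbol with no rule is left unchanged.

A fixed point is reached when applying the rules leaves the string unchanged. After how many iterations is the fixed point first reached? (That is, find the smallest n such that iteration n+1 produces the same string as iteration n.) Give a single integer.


Answer: 2

Derivation:
Step 0: AA
Step 1: FBFB
Step 2: BBCBBBCB
Step 3: BBCBBBCB  (unchanged — fixed point at step 2)


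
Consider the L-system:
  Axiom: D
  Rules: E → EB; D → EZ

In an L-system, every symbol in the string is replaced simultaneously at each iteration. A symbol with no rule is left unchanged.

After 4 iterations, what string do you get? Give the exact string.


Answer: EBBBZ

Derivation:
Step 0: D
Step 1: EZ
Step 2: EBZ
Step 3: EBBZ
Step 4: EBBBZ


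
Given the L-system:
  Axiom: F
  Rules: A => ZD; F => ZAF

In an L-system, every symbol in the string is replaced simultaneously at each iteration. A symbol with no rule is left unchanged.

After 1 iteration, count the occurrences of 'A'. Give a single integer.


Answer: 1

Derivation:
Step 0: F  (0 'A')
Step 1: ZAF  (1 'A')


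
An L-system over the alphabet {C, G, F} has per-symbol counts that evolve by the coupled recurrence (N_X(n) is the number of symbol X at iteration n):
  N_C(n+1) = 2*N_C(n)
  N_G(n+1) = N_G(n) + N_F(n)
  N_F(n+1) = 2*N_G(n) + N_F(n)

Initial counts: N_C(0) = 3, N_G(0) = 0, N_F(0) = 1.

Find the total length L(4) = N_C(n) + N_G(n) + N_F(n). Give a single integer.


Step 0: N_C=3, N_G=0, N_F=1, L=4
Step 1: N_C=6, N_G=1, N_F=1, L=8
Step 2: N_C=12, N_G=2, N_F=3, L=17
Step 3: N_C=24, N_G=5, N_F=7, L=36
Step 4: N_C=48, N_G=12, N_F=17, L=77

Answer: 77


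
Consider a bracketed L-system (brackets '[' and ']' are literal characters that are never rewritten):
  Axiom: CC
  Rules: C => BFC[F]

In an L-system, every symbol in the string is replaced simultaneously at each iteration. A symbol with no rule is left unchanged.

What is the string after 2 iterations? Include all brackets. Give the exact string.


Answer: BFBFC[F][F]BFBFC[F][F]

Derivation:
Step 0: CC
Step 1: BFC[F]BFC[F]
Step 2: BFBFC[F][F]BFBFC[F][F]


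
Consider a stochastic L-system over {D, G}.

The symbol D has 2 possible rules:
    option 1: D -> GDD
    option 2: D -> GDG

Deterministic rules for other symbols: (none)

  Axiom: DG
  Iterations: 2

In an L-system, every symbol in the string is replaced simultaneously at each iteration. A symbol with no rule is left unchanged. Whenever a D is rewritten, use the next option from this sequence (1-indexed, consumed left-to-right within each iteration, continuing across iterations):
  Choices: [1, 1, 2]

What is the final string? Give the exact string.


Step 0: DG
Step 1: GDDG  (used choices [1])
Step 2: GGDDGDGG  (used choices [1, 2])

Answer: GGDDGDGG


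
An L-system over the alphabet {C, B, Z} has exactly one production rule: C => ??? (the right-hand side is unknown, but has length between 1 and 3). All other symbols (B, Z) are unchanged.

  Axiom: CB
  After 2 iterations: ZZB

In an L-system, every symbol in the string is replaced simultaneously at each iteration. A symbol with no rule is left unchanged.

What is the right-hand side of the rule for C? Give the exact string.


Answer: ZZ

Derivation:
Trying C => ZZ:
  Step 0: CB
  Step 1: ZZB
  Step 2: ZZB
Matches the given result.


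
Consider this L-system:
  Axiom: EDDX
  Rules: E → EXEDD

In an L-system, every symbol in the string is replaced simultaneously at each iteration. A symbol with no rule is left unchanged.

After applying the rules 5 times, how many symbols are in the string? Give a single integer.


Step 0: length = 4
Step 1: length = 8
Step 2: length = 16
Step 3: length = 32
Step 4: length = 64
Step 5: length = 128

Answer: 128


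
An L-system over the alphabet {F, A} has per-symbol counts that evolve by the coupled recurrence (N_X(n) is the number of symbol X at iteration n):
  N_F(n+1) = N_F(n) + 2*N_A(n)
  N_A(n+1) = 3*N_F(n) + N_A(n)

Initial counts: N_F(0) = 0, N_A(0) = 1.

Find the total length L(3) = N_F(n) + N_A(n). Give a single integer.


Answer: 37

Derivation:
Step 0: N_F=0, N_A=1, L=1
Step 1: N_F=2, N_A=1, L=3
Step 2: N_F=4, N_A=7, L=11
Step 3: N_F=18, N_A=19, L=37


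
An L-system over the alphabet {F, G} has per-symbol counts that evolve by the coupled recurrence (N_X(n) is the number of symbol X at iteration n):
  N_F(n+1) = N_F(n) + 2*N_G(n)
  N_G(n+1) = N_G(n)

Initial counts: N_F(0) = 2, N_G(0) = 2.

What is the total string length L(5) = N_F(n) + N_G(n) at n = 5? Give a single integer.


Answer: 24

Derivation:
Step 0: N_F=2, N_G=2, L=4
Step 1: N_F=6, N_G=2, L=8
Step 2: N_F=10, N_G=2, L=12
Step 3: N_F=14, N_G=2, L=16
Step 4: N_F=18, N_G=2, L=20
Step 5: N_F=22, N_G=2, L=24


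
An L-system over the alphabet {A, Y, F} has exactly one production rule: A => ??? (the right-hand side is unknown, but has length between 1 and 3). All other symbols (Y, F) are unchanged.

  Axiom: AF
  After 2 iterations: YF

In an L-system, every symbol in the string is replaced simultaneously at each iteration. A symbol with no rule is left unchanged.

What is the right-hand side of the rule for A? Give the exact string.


Trying A => Y:
  Step 0: AF
  Step 1: YF
  Step 2: YF
Matches the given result.

Answer: Y


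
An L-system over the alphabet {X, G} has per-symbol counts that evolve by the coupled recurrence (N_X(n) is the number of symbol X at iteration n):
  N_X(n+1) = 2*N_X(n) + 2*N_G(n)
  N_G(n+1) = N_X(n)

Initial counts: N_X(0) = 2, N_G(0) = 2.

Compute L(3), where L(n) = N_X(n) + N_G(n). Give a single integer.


Answer: 76

Derivation:
Step 0: N_X=2, N_G=2, L=4
Step 1: N_X=8, N_G=2, L=10
Step 2: N_X=20, N_G=8, L=28
Step 3: N_X=56, N_G=20, L=76


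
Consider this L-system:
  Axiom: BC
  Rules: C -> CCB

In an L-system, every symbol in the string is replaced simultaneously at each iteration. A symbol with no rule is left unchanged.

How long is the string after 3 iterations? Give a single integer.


Step 0: length = 2
Step 1: length = 4
Step 2: length = 8
Step 3: length = 16

Answer: 16


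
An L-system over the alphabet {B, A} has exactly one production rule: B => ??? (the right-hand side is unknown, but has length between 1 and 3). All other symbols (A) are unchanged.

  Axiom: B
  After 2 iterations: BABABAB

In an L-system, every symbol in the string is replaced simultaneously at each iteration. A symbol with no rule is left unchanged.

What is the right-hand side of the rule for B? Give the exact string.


Trying B => BAB:
  Step 0: B
  Step 1: BAB
  Step 2: BABABAB
Matches the given result.

Answer: BAB


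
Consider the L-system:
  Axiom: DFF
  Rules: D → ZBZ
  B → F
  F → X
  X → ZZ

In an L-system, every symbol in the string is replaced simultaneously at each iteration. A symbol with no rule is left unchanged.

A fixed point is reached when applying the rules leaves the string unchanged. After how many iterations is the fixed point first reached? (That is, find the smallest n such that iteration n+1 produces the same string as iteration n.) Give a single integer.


Step 0: DFF
Step 1: ZBZXX
Step 2: ZFZZZZZ
Step 3: ZXZZZZZ
Step 4: ZZZZZZZZ
Step 5: ZZZZZZZZ  (unchanged — fixed point at step 4)

Answer: 4


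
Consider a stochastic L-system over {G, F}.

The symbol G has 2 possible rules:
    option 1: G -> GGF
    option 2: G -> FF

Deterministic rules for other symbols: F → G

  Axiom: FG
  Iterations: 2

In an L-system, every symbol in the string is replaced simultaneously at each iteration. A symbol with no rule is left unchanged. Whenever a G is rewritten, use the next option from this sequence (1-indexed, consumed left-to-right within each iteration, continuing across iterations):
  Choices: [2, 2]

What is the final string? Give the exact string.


Answer: FFGG

Derivation:
Step 0: FG
Step 1: GFF  (used choices [2])
Step 2: FFGG  (used choices [2])


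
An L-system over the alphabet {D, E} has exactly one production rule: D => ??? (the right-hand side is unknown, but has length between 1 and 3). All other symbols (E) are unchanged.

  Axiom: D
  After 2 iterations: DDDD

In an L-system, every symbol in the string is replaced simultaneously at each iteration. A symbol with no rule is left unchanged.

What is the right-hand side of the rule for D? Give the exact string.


Trying D => DD:
  Step 0: D
  Step 1: DD
  Step 2: DDDD
Matches the given result.

Answer: DD


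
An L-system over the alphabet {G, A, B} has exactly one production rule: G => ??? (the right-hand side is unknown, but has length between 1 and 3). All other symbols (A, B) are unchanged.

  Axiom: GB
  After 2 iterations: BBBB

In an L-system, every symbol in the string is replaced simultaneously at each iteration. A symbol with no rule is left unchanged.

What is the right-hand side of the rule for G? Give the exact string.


Trying G => BBB:
  Step 0: GB
  Step 1: BBBB
  Step 2: BBBB
Matches the given result.

Answer: BBB


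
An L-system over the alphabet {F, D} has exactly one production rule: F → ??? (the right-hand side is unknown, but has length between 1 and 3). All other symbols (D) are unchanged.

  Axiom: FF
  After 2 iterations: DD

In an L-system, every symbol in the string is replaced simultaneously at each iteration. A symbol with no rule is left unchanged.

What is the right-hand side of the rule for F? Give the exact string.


Answer: D

Derivation:
Trying F → D:
  Step 0: FF
  Step 1: DD
  Step 2: DD
Matches the given result.


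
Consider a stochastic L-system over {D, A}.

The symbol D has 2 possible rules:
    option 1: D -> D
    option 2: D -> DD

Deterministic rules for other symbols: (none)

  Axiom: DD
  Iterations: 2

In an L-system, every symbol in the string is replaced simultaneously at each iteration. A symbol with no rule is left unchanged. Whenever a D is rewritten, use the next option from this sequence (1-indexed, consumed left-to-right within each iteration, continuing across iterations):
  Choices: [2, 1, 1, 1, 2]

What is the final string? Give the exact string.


Step 0: DD
Step 1: DDD  (used choices [2, 1])
Step 2: DDDD  (used choices [1, 1, 2])

Answer: DDDD


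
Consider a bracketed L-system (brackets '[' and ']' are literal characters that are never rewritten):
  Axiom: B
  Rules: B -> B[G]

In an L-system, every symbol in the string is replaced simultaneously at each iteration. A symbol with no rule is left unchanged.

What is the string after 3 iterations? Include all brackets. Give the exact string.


Step 0: B
Step 1: B[G]
Step 2: B[G][G]
Step 3: B[G][G][G]

Answer: B[G][G][G]


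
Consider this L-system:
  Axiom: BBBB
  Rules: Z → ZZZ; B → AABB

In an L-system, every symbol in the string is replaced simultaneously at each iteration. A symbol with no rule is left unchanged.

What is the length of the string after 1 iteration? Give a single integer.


Step 0: length = 4
Step 1: length = 16

Answer: 16


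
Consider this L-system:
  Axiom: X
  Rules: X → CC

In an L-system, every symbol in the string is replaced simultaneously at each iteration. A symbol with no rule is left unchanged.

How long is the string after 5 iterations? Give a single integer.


Step 0: length = 1
Step 1: length = 2
Step 2: length = 2
Step 3: length = 2
Step 4: length = 2
Step 5: length = 2

Answer: 2


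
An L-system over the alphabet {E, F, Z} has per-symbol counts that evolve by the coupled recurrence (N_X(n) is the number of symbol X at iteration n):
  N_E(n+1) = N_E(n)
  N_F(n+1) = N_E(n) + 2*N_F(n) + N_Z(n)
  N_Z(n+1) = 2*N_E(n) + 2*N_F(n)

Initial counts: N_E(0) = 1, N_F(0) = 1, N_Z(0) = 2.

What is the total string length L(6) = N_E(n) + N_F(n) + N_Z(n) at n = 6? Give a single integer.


Step 0: N_E=1, N_F=1, N_Z=2, L=4
Step 1: N_E=1, N_F=5, N_Z=4, L=10
Step 2: N_E=1, N_F=15, N_Z=12, L=28
Step 3: N_E=1, N_F=43, N_Z=32, L=76
Step 4: N_E=1, N_F=119, N_Z=88, L=208
Step 5: N_E=1, N_F=327, N_Z=240, L=568
Step 6: N_E=1, N_F=895, N_Z=656, L=1552

Answer: 1552


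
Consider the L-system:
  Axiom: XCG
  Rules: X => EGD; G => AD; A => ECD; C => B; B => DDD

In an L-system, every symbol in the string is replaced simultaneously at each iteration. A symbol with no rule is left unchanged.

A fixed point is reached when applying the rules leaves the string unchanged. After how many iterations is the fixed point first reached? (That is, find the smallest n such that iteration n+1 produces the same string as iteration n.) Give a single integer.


Step 0: XCG
Step 1: EGDBAD
Step 2: EADDDDDECDD
Step 3: EECDDDDDDEBDD
Step 4: EEBDDDDDDEDDDDD
Step 5: EEDDDDDDDDDEDDDDD
Step 6: EEDDDDDDDDDEDDDDD  (unchanged — fixed point at step 5)

Answer: 5


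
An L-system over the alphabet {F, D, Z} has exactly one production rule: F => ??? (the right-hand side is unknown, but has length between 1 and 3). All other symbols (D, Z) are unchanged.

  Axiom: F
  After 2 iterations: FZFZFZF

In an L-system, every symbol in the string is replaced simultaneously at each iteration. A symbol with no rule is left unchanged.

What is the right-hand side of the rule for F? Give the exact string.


Answer: FZF

Derivation:
Trying F => FZF:
  Step 0: F
  Step 1: FZF
  Step 2: FZFZFZF
Matches the given result.


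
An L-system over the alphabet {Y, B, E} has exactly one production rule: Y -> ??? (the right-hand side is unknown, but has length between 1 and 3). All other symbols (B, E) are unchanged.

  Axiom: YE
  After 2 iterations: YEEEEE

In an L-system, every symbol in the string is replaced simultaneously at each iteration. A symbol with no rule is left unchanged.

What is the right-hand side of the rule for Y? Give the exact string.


Trying Y -> YEE:
  Step 0: YE
  Step 1: YEEE
  Step 2: YEEEEE
Matches the given result.

Answer: YEE


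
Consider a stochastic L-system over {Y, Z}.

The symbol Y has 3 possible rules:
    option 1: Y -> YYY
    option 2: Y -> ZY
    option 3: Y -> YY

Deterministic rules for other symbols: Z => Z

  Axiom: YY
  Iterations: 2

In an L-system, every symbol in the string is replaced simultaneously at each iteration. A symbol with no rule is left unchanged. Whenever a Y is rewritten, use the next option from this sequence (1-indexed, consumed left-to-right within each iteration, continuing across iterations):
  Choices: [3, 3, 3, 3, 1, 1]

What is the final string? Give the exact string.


Answer: YYYYYYYYYY

Derivation:
Step 0: YY
Step 1: YYYY  (used choices [3, 3])
Step 2: YYYYYYYYYY  (used choices [3, 3, 1, 1])


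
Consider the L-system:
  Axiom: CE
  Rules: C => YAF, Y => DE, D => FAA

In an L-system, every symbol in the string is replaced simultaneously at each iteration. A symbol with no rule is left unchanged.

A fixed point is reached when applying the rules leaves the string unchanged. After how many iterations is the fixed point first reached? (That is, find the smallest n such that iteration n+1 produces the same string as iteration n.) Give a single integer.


Answer: 3

Derivation:
Step 0: CE
Step 1: YAFE
Step 2: DEAFE
Step 3: FAAEAFE
Step 4: FAAEAFE  (unchanged — fixed point at step 3)


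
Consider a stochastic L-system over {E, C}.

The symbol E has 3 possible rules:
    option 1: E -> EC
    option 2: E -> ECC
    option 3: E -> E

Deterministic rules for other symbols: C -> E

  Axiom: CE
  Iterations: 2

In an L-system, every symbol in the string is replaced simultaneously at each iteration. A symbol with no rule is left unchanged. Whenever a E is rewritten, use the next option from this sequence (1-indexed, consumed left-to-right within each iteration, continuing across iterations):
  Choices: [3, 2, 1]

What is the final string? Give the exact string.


Step 0: CE
Step 1: EE  (used choices [3])
Step 2: ECCEC  (used choices [2, 1])

Answer: ECCEC


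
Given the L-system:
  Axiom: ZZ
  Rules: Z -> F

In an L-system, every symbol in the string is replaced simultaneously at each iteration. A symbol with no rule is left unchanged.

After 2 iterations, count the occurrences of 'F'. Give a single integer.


Step 0: ZZ  (0 'F')
Step 1: FF  (2 'F')
Step 2: FF  (2 'F')

Answer: 2


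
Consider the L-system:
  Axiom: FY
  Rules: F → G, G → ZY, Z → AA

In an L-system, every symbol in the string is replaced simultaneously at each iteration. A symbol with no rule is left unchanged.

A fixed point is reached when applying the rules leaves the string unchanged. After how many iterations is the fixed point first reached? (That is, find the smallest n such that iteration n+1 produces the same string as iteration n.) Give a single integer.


Step 0: FY
Step 1: GY
Step 2: ZYY
Step 3: AAYY
Step 4: AAYY  (unchanged — fixed point at step 3)

Answer: 3


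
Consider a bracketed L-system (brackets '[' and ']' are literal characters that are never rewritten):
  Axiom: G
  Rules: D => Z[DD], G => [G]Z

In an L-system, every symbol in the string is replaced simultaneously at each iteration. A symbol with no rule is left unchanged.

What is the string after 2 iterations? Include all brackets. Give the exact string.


Step 0: G
Step 1: [G]Z
Step 2: [[G]Z]Z

Answer: [[G]Z]Z


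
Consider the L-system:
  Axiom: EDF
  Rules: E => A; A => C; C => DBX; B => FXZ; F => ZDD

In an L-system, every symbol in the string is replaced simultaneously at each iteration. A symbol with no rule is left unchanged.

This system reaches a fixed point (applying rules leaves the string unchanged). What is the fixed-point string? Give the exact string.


Answer: DZDDXZXDZDD

Derivation:
Step 0: EDF
Step 1: ADZDD
Step 2: CDZDD
Step 3: DBXDZDD
Step 4: DFXZXDZDD
Step 5: DZDDXZXDZDD
Step 6: DZDDXZXDZDD  (unchanged — fixed point at step 5)


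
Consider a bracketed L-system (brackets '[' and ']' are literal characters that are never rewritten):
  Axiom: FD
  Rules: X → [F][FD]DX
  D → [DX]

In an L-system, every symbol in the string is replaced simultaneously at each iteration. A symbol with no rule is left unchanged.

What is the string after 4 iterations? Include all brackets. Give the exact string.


Step 0: FD
Step 1: F[DX]
Step 2: F[[DX][F][FD]DX]
Step 3: F[[[DX][F][FD]DX][F][F[DX]][DX][F][FD]DX]
Step 4: F[[[[DX][F][FD]DX][F][F[DX]][DX][F][FD]DX][F][F[[DX][F][FD]DX]][[DX][F][FD]DX][F][F[DX]][DX][F][FD]DX]

Answer: F[[[[DX][F][FD]DX][F][F[DX]][DX][F][FD]DX][F][F[[DX][F][FD]DX]][[DX][F][FD]DX][F][F[DX]][DX][F][FD]DX]


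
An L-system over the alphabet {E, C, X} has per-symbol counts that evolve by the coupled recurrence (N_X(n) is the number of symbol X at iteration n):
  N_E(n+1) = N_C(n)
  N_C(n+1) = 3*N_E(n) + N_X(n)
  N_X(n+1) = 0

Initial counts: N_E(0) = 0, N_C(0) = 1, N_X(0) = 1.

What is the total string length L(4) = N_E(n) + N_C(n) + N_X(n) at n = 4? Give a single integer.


Answer: 12

Derivation:
Step 0: N_E=0, N_C=1, N_X=1, L=2
Step 1: N_E=1, N_C=1, N_X=0, L=2
Step 2: N_E=1, N_C=3, N_X=0, L=4
Step 3: N_E=3, N_C=3, N_X=0, L=6
Step 4: N_E=3, N_C=9, N_X=0, L=12


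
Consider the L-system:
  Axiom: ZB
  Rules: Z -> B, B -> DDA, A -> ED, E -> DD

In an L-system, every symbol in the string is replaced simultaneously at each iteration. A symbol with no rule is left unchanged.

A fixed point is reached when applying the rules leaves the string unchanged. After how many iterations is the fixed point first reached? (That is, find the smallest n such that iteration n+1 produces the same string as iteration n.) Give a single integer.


Step 0: ZB
Step 1: BDDA
Step 2: DDADDED
Step 3: DDEDDDDDD
Step 4: DDDDDDDDDD
Step 5: DDDDDDDDDD  (unchanged — fixed point at step 4)

Answer: 4


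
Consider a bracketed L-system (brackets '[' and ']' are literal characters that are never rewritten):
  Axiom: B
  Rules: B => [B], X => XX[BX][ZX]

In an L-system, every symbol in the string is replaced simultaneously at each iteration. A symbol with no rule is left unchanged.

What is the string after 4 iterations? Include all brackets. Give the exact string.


Answer: [[[[B]]]]

Derivation:
Step 0: B
Step 1: [B]
Step 2: [[B]]
Step 3: [[[B]]]
Step 4: [[[[B]]]]


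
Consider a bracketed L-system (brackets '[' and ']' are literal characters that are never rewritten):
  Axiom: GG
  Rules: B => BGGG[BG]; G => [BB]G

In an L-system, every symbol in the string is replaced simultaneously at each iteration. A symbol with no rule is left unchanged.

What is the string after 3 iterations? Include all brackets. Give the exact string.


Answer: [BGGG[BG][BB]G[BB]G[BB]G[BGGG[BG][BB]G]BGGG[BG][BB]G[BB]G[BB]G[BGGG[BG][BB]G]][BGGG[BG]BGGG[BG]][BB]G[BGGG[BG][BB]G[BB]G[BB]G[BGGG[BG][BB]G]BGGG[BG][BB]G[BB]G[BB]G[BGGG[BG][BB]G]][BGGG[BG]BGGG[BG]][BB]G

Derivation:
Step 0: GG
Step 1: [BB]G[BB]G
Step 2: [BGGG[BG]BGGG[BG]][BB]G[BGGG[BG]BGGG[BG]][BB]G
Step 3: [BGGG[BG][BB]G[BB]G[BB]G[BGGG[BG][BB]G]BGGG[BG][BB]G[BB]G[BB]G[BGGG[BG][BB]G]][BGGG[BG]BGGG[BG]][BB]G[BGGG[BG][BB]G[BB]G[BB]G[BGGG[BG][BB]G]BGGG[BG][BB]G[BB]G[BB]G[BGGG[BG][BB]G]][BGGG[BG]BGGG[BG]][BB]G


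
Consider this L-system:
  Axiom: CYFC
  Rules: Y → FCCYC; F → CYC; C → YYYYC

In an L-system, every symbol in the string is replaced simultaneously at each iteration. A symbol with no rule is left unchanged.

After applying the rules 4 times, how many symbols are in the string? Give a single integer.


Answer: 2022

Derivation:
Step 0: length = 4
Step 1: length = 18
Step 2: length = 88
Step 3: length = 420
Step 4: length = 2022


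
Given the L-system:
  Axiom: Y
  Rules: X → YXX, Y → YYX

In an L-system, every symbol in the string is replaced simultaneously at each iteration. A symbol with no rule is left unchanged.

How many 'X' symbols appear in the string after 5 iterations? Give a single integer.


Answer: 121

Derivation:
Step 0: Y  (0 'X')
Step 1: YYX  (1 'X')
Step 2: YYXYYXYXX  (4 'X')
Step 3: YYXYYXYXXYYXYYXYXXYYXYXXYXX  (13 'X')
Step 4: YYXYYXYXXYYXYYXYXXYYXYXXYXXYYXYYXYXXYYXYYXYXXYYXYXXYXXYYXYYXYXXYYXYXXYXXYYXYXXYXX  (40 'X')
Step 5: YYXYYXYXXYYXYYXYXXYYXYXXYXXYYXYYXYXXYYXYYXYXXYYXYXXYXXYYXYYXYXXYYXYXXYXXYYXYXXYXXYYXYYXYXXYYXYYXYXXYYXYXXYXXYYXYYXYXXYYXYYXYXXYYXYXXYXXYYXYYXYXXYYXYXXYXXYYXYXXYXXYYXYYXYXXYYXYYXYXXYYXYXXYXXYYXYYXYXXYYXYXXYXXYYXYXXYXXYYXYYXYXXYYXYXXYXXYYXYXXYXX  (121 'X')


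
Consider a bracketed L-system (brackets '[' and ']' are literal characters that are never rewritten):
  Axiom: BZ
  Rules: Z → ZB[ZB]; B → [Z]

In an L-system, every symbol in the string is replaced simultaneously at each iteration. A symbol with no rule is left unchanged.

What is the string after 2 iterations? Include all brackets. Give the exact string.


Step 0: BZ
Step 1: [Z]ZB[ZB]
Step 2: [ZB[ZB]]ZB[ZB][Z][ZB[ZB][Z]]

Answer: [ZB[ZB]]ZB[ZB][Z][ZB[ZB][Z]]


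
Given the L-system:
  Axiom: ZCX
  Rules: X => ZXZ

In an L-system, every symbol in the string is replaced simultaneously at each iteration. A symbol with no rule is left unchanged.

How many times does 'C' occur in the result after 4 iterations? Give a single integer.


Answer: 1

Derivation:
Step 0: ZCX  (1 'C')
Step 1: ZCZXZ  (1 'C')
Step 2: ZCZZXZZ  (1 'C')
Step 3: ZCZZZXZZZ  (1 'C')
Step 4: ZCZZZZXZZZZ  (1 'C')


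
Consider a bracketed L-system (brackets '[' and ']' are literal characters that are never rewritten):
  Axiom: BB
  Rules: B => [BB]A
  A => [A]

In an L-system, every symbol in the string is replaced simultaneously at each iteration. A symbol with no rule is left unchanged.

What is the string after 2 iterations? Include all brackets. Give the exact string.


Step 0: BB
Step 1: [BB]A[BB]A
Step 2: [[BB]A[BB]A][A][[BB]A[BB]A][A]

Answer: [[BB]A[BB]A][A][[BB]A[BB]A][A]


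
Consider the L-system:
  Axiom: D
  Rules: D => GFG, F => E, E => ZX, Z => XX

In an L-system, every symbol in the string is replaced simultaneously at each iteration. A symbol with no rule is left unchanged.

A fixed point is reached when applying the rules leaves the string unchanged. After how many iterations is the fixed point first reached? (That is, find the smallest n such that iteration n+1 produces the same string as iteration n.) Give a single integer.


Answer: 4

Derivation:
Step 0: D
Step 1: GFG
Step 2: GEG
Step 3: GZXG
Step 4: GXXXG
Step 5: GXXXG  (unchanged — fixed point at step 4)


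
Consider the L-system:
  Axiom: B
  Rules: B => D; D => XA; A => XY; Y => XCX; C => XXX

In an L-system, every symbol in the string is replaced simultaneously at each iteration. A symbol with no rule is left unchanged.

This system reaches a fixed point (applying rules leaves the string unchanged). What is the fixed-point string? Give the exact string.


Answer: XXXXXXX

Derivation:
Step 0: B
Step 1: D
Step 2: XA
Step 3: XXY
Step 4: XXXCX
Step 5: XXXXXXX
Step 6: XXXXXXX  (unchanged — fixed point at step 5)


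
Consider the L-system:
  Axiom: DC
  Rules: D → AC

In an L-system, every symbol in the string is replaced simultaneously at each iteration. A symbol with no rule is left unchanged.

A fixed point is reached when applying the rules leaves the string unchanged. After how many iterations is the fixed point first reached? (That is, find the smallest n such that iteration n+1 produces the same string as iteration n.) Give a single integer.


Step 0: DC
Step 1: ACC
Step 2: ACC  (unchanged — fixed point at step 1)

Answer: 1


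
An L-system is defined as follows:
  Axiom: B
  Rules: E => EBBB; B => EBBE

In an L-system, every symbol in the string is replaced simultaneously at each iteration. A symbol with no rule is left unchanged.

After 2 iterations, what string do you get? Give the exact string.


Answer: EBBBEBBEEBBEEBBB

Derivation:
Step 0: B
Step 1: EBBE
Step 2: EBBBEBBEEBBEEBBB


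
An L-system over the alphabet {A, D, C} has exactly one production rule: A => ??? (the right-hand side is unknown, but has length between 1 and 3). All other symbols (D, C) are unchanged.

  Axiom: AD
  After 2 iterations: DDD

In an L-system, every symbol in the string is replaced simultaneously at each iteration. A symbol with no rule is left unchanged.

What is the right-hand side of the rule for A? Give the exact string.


Trying A => DD:
  Step 0: AD
  Step 1: DDD
  Step 2: DDD
Matches the given result.

Answer: DD


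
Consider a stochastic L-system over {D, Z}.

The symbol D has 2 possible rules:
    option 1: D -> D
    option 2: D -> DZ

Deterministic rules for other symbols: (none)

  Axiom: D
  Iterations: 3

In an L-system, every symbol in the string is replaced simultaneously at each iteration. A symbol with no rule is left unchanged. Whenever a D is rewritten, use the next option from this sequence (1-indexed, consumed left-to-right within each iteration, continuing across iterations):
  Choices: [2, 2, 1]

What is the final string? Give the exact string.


Step 0: D
Step 1: DZ  (used choices [2])
Step 2: DZZ  (used choices [2])
Step 3: DZZ  (used choices [1])

Answer: DZZ


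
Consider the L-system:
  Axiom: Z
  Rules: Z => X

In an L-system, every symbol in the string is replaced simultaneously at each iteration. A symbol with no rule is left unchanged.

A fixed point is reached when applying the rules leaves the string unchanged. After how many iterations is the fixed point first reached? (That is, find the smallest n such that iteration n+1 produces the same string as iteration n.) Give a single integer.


Step 0: Z
Step 1: X
Step 2: X  (unchanged — fixed point at step 1)

Answer: 1


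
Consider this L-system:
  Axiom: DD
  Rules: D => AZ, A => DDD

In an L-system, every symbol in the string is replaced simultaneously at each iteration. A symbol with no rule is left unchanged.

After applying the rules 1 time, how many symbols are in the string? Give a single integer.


Answer: 4

Derivation:
Step 0: length = 2
Step 1: length = 4


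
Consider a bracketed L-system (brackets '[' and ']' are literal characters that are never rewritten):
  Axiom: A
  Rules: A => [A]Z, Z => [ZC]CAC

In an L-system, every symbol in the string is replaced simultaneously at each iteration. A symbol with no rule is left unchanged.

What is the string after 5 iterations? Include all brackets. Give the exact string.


Step 0: A
Step 1: [A]Z
Step 2: [[A]Z][ZC]CAC
Step 3: [[[A]Z][ZC]CAC][[ZC]CACC]C[A]ZC
Step 4: [[[[A]Z][ZC]CAC][[ZC]CACC]C[A]ZC][[[ZC]CACC]C[A]ZCC]C[[A]Z][ZC]CACC
Step 5: [[[[[A]Z][ZC]CAC][[ZC]CACC]C[A]ZC][[[ZC]CACC]C[A]ZCC]C[[A]Z][ZC]CACC][[[[ZC]CACC]C[A]ZCC]C[[A]Z][ZC]CACCC]C[[[A]Z][ZC]CAC][[ZC]CACC]C[A]ZCC

Answer: [[[[[A]Z][ZC]CAC][[ZC]CACC]C[A]ZC][[[ZC]CACC]C[A]ZCC]C[[A]Z][ZC]CACC][[[[ZC]CACC]C[A]ZCC]C[[A]Z][ZC]CACCC]C[[[A]Z][ZC]CAC][[ZC]CACC]C[A]ZCC


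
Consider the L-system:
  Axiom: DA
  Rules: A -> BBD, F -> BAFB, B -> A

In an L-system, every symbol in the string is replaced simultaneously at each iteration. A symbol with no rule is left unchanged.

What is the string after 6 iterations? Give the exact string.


Answer: DAADAADDAADAADDD

Derivation:
Step 0: DA
Step 1: DBBD
Step 2: DAAD
Step 3: DBBDBBDD
Step 4: DAADAADD
Step 5: DBBDBBDDBBDBBDDD
Step 6: DAADAADDAADAADDD


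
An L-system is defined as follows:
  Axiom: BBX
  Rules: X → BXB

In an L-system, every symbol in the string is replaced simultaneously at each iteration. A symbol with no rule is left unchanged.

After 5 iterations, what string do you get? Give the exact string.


Step 0: BBX
Step 1: BBBXB
Step 2: BBBBXBB
Step 3: BBBBBXBBB
Step 4: BBBBBBXBBBB
Step 5: BBBBBBBXBBBBB

Answer: BBBBBBBXBBBBB


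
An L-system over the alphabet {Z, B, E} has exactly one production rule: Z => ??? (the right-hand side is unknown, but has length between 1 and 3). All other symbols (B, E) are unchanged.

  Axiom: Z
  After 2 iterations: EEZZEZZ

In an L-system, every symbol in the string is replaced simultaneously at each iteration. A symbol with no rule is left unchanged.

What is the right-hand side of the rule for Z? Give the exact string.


Trying Z => EZZ:
  Step 0: Z
  Step 1: EZZ
  Step 2: EEZZEZZ
Matches the given result.

Answer: EZZ


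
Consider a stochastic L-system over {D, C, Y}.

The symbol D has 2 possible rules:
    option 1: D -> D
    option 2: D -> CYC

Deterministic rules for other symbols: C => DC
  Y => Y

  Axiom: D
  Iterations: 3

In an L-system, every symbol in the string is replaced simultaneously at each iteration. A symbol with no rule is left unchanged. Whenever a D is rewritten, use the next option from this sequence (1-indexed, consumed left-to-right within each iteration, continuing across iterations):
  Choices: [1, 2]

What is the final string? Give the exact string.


Step 0: D
Step 1: D  (used choices [1])
Step 2: CYC  (used choices [2])
Step 3: DCYDC  (used choices [])

Answer: DCYDC


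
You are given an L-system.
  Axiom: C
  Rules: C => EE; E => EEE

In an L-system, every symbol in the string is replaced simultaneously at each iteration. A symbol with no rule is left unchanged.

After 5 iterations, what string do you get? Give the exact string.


Answer: EEEEEEEEEEEEEEEEEEEEEEEEEEEEEEEEEEEEEEEEEEEEEEEEEEEEEEEEEEEEEEEEEEEEEEEEEEEEEEEEEEEEEEEEEEEEEEEEEEEEEEEEEEEEEEEEEEEEEEEEEEEEEEEEEEEEEEEEEEEEEEEEEEEEEEEEEEEEEEEEEE

Derivation:
Step 0: C
Step 1: EE
Step 2: EEEEEE
Step 3: EEEEEEEEEEEEEEEEEE
Step 4: EEEEEEEEEEEEEEEEEEEEEEEEEEEEEEEEEEEEEEEEEEEEEEEEEEEEEE
Step 5: EEEEEEEEEEEEEEEEEEEEEEEEEEEEEEEEEEEEEEEEEEEEEEEEEEEEEEEEEEEEEEEEEEEEEEEEEEEEEEEEEEEEEEEEEEEEEEEEEEEEEEEEEEEEEEEEEEEEEEEEEEEEEEEEEEEEEEEEEEEEEEEEEEEEEEEEEEEEEEEEEE


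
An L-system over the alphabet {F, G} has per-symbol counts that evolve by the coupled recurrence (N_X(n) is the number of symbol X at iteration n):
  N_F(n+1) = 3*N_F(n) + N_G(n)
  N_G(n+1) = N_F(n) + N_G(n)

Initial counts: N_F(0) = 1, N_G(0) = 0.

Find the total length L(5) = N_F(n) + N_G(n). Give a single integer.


Answer: 560

Derivation:
Step 0: N_F=1, N_G=0, L=1
Step 1: N_F=3, N_G=1, L=4
Step 2: N_F=10, N_G=4, L=14
Step 3: N_F=34, N_G=14, L=48
Step 4: N_F=116, N_G=48, L=164
Step 5: N_F=396, N_G=164, L=560


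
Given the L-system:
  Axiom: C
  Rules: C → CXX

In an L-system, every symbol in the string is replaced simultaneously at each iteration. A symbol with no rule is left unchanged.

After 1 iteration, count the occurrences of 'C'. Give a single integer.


Step 0: C  (1 'C')
Step 1: CXX  (1 'C')

Answer: 1


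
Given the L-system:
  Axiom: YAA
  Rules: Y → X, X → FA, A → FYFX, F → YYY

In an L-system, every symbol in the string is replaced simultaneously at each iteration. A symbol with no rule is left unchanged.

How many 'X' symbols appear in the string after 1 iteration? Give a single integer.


Step 0: YAA  (0 'X')
Step 1: XFYFXFYFX  (3 'X')

Answer: 3


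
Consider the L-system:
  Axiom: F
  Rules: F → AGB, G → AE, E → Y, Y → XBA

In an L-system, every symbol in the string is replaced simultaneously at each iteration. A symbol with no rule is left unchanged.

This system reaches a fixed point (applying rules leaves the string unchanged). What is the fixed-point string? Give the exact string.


Answer: AAXBAB

Derivation:
Step 0: F
Step 1: AGB
Step 2: AAEB
Step 3: AAYB
Step 4: AAXBAB
Step 5: AAXBAB  (unchanged — fixed point at step 4)


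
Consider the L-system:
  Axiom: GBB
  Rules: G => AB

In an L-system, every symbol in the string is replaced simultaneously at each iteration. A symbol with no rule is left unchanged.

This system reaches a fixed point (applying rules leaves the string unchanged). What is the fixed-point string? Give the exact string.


Answer: ABBB

Derivation:
Step 0: GBB
Step 1: ABBB
Step 2: ABBB  (unchanged — fixed point at step 1)


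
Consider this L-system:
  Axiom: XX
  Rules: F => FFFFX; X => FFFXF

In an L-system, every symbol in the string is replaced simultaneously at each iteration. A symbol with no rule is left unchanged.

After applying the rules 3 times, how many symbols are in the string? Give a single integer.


Answer: 250

Derivation:
Step 0: length = 2
Step 1: length = 10
Step 2: length = 50
Step 3: length = 250


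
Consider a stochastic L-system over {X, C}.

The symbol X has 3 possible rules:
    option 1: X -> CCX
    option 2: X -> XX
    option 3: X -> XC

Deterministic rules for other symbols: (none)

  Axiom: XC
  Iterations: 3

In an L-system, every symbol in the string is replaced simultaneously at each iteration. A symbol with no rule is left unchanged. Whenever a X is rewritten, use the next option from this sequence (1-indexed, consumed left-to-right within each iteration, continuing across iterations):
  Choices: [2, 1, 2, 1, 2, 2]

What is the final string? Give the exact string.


Answer: CCCCXXXXXC

Derivation:
Step 0: XC
Step 1: XXC  (used choices [2])
Step 2: CCXXXC  (used choices [1, 2])
Step 3: CCCCXXXXXC  (used choices [1, 2, 2])


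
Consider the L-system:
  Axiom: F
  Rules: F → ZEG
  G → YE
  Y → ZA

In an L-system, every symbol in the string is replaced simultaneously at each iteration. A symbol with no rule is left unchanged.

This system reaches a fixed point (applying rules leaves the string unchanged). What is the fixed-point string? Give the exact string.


Step 0: F
Step 1: ZEG
Step 2: ZEYE
Step 3: ZEZAE
Step 4: ZEZAE  (unchanged — fixed point at step 3)

Answer: ZEZAE
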